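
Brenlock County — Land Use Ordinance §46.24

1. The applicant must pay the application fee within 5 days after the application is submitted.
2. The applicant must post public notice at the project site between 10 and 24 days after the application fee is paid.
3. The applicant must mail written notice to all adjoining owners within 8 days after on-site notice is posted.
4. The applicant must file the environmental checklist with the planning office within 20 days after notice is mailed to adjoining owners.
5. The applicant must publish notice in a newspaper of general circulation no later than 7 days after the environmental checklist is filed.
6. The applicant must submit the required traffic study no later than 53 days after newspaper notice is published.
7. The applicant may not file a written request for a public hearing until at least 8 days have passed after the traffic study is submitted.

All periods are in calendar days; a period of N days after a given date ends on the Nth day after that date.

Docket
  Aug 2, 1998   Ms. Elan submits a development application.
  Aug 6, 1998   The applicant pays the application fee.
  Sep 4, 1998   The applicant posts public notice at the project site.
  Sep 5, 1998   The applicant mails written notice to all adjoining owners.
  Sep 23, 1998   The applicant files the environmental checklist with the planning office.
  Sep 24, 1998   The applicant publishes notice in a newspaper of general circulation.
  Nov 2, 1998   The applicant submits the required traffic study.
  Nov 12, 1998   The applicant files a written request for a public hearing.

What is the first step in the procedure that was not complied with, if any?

Step 2

(1) due by Aug 2, 1998 + 5 days = Aug 7, 1998; done Aug 6, 1998 — timely.
(2) the permitted window runs from Aug 6, 1998 + 10 = Aug 16, 1998 to Aug 6, 1998 + 24 = Aug 30, 1998; done Sep 4, 1998 — 5 days after the window closed.
The procedure was therefore not followed at step 2.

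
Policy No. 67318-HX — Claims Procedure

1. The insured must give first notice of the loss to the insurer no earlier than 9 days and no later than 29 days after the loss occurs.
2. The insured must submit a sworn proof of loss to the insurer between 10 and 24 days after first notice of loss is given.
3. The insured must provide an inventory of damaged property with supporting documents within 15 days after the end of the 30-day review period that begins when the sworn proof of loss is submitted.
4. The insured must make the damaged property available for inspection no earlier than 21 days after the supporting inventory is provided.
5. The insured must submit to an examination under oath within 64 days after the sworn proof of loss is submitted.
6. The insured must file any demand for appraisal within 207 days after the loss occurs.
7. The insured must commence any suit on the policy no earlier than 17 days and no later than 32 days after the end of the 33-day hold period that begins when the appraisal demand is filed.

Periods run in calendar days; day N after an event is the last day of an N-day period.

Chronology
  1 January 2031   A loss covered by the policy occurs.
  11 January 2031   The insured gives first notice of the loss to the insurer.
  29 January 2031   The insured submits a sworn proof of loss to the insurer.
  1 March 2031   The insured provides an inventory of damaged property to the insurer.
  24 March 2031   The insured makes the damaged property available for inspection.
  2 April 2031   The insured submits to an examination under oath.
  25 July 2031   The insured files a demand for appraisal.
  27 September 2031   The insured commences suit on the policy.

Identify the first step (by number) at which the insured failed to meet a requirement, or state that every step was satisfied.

None — every step was satisfied

Step 1 — 9 and 29 days from 1 January 2031 (when the loss occurs) are 10 January 2031 and 30 January 2031 respectively; 11 January 2031 falls inside that range.
Step 2 — 10 and 24 days from 11 January 2031 (when first notice of loss is given) are 21 January 2031 and 4 February 2031 respectively; 29 January 2031 falls inside that range.
Step 3 — counting 15 days from 28 February 2031 (end of the 30-day review period, which began when the sworn proof of loss is submitted on 29 January 2031) gives a deadline of 15 March 2031; done 1 March 2031 — timely.
Step 4 — must wait 21 days from 1 March 2031 (when the supporting inventory is provided), so not before 22 March 2031; done 24 March 2031, after the minimum wait.
Step 5 — counting 64 days from 29 January 2031 (when the sworn proof of loss is submitted) gives a deadline of 3 April 2031; 2 April 2031 is within that limit.
Step 6 — counting 207 days from 1 January 2031 (when the loss occurs) gives a deadline of 27 July 2031; 25 July 2031 is within that limit.
Step 7 — 17 and 32 days from 27 August 2031 (end of the 33-day hold period, which began when the appraisal demand is filed on 25 July 2031) are 13 September 2031 and 28 September 2031 respectively; done 27 September 2031, which is between those dates.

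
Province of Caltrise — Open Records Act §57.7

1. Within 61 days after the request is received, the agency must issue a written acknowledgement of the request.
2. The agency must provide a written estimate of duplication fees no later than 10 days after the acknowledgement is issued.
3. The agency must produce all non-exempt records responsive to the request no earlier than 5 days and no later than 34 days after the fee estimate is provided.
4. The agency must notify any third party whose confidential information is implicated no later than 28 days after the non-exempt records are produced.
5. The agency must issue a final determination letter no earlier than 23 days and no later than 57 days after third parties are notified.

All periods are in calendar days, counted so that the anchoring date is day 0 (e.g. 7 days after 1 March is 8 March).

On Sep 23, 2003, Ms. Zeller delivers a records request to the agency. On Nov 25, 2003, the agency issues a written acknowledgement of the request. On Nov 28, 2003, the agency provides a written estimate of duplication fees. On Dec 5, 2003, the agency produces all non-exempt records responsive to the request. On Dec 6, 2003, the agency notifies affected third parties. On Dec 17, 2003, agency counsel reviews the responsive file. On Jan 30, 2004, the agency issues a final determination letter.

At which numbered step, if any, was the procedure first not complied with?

Step 1

Step 1: 61 days after Sep 23, 2003 (when the request is received) is Nov 23, 2003; not done until Nov 25, 2003, 2 days after the deadline.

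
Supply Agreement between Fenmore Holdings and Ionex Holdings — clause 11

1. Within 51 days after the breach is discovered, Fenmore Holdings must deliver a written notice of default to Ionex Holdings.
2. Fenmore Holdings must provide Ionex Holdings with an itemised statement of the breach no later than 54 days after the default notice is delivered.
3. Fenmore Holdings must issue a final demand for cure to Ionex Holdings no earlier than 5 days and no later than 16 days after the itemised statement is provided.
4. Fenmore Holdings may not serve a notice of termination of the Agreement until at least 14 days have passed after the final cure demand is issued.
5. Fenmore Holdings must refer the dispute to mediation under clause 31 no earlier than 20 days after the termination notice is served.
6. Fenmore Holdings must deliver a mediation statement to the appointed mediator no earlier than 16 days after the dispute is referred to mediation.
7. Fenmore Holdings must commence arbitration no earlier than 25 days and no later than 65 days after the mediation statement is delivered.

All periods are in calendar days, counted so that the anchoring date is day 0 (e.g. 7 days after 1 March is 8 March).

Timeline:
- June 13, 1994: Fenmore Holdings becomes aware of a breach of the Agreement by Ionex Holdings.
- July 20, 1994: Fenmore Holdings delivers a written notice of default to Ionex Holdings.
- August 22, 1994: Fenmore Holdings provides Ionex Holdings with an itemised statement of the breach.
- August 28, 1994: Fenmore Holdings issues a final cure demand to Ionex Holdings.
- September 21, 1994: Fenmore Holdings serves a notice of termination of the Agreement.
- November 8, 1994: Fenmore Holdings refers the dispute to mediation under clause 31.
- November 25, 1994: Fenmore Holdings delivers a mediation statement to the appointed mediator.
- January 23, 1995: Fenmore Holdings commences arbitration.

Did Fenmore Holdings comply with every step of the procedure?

(1) due by June 13, 1994 + 51 days = August 3, 1994; completed July 20, 1994, before the deadline.
(2) due by July 20, 1994 + 54 days = September 12, 1994; August 22, 1994 is within that limit.
(3) the permitted window runs from August 22, 1994 + 5 = August 27, 1994 to August 22, 1994 + 16 = September 7, 1994; August 28, 1994 falls inside that range.
(4) permitted from August 28, 1994 + 14 days = September 11, 1994 onward; done September 21, 1994 — permitted.
(5) permitted from September 21, 1994 + 20 days = October 11, 1994 onward; done November 8, 1994 — permitted.
(6) permitted from November 8, 1994 + 16 days = November 24, 1994 onward; done November 25, 1994 — permitted.
(7) the permitted window runs from November 25, 1994 + 25 = December 20, 1994 to November 25, 1994 + 65 = January 29, 1995; January 23, 1995 falls inside that range.

Yes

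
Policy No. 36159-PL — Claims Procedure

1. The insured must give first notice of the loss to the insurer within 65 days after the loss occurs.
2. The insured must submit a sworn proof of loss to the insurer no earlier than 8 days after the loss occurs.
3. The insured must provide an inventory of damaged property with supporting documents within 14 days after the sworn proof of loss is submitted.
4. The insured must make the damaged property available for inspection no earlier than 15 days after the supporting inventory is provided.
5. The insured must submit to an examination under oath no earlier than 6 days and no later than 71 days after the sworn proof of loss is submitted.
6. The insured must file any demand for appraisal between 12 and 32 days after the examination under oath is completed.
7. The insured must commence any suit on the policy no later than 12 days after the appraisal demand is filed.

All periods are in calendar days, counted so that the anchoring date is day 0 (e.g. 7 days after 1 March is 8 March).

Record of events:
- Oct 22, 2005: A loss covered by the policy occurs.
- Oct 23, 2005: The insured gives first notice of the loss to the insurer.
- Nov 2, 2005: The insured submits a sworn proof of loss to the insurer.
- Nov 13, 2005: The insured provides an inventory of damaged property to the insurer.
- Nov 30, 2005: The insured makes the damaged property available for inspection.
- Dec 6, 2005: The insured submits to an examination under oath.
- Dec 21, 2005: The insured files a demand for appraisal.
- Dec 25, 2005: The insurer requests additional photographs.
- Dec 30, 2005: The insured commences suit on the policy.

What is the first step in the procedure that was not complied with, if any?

(1) due by Oct 22, 2005 + 65 days = Dec 26, 2005; Oct 23, 2005 is within that limit.
(2) permitted from Oct 22, 2005 + 8 days = Oct 30, 2005 onward; done Nov 2, 2005, after the minimum wait.
(3) due by Nov 2, 2005 + 14 days = Nov 16, 2005; done Nov 13, 2005 — timely.
(4) permitted from Nov 13, 2005 + 15 days = Nov 28, 2005 onward; Nov 30, 2005 is on or after that date.
(5) the permitted window runs from Nov 2, 2005 + 6 = Nov 8, 2005 to Nov 2, 2005 + 71 = Jan 12, 2006; done Dec 6, 2005 — within the window.
(6) the permitted window runs from Dec 6, 2005 + 12 = Dec 18, 2005 to Dec 6, 2005 + 32 = Jan 7, 2006; done Dec 21, 2005 — within the window.
(7) due by Dec 21, 2005 + 12 days = Jan 2, 2006; completed Dec 30, 2005, before the deadline.

None — every step was satisfied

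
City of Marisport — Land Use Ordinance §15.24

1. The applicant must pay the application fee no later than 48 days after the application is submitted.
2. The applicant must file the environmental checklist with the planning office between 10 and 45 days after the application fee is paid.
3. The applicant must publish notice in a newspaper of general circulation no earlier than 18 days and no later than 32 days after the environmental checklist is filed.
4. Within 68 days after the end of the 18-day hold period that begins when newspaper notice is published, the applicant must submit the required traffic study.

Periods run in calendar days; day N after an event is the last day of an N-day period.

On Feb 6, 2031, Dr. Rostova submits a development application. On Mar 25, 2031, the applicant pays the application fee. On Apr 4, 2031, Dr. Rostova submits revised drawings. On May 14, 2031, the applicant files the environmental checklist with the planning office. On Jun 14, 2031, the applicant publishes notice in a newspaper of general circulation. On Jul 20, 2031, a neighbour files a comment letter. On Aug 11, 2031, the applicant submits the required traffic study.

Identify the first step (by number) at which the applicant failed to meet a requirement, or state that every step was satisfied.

Step 2

Step 1 — counting 48 days from Feb 6, 2031 (when the application is submitted) gives a deadline of Mar 26, 2031; completed Mar 25, 2031, before the deadline.
Step 2 — 10 and 45 days from Mar 25, 2031 (when the application fee is paid) are Apr 4, 2031 and May 9, 2031 respectively; done May 14, 2031 — 5 days after the window closed.
The procedure was therefore not followed at step 2.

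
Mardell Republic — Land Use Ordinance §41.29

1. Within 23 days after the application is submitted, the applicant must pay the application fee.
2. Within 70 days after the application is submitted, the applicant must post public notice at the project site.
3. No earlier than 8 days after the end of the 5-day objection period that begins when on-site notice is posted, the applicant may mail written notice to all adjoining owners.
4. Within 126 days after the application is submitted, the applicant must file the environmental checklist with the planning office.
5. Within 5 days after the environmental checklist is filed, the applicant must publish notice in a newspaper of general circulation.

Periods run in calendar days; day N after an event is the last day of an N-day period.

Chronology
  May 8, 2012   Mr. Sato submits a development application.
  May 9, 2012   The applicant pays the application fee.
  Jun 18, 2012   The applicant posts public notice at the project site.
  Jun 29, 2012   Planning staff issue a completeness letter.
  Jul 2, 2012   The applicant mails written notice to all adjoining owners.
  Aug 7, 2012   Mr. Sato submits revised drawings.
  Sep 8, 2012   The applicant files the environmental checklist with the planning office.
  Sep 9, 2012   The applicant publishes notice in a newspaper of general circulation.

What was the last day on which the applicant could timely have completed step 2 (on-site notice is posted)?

Jul 17, 2012

Step 2 runs from May 8, 2012, when the application is submitted. 70 days after May 8, 2012 is Jul 17, 2012.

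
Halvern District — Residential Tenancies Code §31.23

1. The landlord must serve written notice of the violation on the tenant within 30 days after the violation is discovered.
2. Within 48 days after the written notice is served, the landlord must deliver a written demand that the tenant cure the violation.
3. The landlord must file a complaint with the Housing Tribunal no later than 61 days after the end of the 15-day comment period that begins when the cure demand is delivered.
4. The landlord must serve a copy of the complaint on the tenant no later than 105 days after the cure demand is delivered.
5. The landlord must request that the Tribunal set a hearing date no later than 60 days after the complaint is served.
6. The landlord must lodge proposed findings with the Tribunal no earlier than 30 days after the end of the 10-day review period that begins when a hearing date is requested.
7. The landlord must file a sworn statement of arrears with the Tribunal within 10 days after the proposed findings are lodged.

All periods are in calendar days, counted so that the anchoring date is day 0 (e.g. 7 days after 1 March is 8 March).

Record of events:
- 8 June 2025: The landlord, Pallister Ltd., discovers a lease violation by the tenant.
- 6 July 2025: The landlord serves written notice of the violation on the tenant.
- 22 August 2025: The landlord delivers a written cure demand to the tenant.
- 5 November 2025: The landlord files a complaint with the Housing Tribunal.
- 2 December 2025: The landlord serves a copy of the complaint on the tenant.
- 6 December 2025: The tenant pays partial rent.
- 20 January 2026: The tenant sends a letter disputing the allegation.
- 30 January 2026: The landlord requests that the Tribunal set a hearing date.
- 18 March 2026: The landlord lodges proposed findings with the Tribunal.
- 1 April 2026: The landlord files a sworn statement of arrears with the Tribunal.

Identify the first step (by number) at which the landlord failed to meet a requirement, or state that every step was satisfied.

Step 7

(1) due by 8 June 2025 + 30 days = 8 July 2025; 6 July 2025 is within that limit.
(2) due by 6 July 2025 + 48 days = 23 August 2025; completed 22 August 2025, before the deadline.
(3) due by 6 September 2025 + 61 days = 6 November 2025; completed 5 November 2025, before the deadline.
(4) due by 22 August 2025 + 105 days = 5 December 2025; completed 2 December 2025, before the deadline.
(5) due by 2 December 2025 + 60 days = 31 January 2026; completed 30 January 2026, before the deadline.
(6) permitted from 9 February 2026 + 30 days = 11 March 2026 onward; 18 March 2026 is on or after that date.
(7) due by 18 March 2026 + 10 days = 28 March 2026; 1 April 2026 misses that deadline by 4 days.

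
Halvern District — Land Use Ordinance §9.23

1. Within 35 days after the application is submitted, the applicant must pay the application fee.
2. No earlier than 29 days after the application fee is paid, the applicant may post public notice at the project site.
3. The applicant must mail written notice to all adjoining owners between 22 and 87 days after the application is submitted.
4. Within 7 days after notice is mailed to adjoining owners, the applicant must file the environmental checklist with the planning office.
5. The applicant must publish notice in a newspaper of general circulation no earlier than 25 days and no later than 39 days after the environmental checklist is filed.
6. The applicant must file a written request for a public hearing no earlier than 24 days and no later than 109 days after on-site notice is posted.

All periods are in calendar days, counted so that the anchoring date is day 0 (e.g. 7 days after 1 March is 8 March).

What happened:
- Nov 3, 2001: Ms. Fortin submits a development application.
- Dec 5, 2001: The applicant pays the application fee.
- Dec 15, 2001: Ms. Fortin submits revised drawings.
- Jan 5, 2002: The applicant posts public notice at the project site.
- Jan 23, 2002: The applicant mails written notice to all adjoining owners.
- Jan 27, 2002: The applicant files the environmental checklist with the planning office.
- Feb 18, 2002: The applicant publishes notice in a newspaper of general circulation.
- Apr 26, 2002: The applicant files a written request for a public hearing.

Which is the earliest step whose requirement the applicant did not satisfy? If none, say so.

Step 5

(1) due by Nov 3, 2001 + 35 days = Dec 8, 2001; done Dec 5, 2001 — timely.
(2) permitted from Dec 5, 2001 + 29 days = Jan 3, 2002 onward; done Jan 5, 2002 — permitted.
(3) the permitted window runs from Nov 3, 2001 + 22 = Nov 25, 2001 to Nov 3, 2001 + 87 = Jan 29, 2002; Jan 23, 2002 falls inside that range.
(4) due by Jan 23, 2002 + 7 days = Jan 30, 2002; Jan 27, 2002 is within that limit.
(5) the permitted window runs from Jan 27, 2002 + 25 = Feb 21, 2002 to Jan 27, 2002 + 39 = Mar 7, 2002; done Feb 18, 2002 — 3 days before the window opened.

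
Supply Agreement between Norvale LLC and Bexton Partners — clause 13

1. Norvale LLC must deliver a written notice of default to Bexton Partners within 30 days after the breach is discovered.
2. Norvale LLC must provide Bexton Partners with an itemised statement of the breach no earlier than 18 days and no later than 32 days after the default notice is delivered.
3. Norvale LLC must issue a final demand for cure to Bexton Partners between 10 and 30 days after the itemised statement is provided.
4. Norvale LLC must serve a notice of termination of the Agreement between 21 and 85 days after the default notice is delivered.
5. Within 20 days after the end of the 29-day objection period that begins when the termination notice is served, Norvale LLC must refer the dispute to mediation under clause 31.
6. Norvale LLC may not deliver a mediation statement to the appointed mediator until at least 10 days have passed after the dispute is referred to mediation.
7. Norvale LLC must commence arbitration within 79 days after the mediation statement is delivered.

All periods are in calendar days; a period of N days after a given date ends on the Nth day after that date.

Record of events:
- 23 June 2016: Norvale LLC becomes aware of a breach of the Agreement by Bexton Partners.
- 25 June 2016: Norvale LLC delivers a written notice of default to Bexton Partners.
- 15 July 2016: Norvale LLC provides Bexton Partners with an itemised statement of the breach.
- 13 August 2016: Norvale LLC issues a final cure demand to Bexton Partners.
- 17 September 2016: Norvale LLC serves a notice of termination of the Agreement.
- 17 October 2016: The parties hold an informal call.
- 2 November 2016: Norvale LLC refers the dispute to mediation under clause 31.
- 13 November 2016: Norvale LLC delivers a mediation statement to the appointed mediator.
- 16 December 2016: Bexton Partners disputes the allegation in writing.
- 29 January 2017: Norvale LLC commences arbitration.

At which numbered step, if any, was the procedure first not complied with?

Step 1: 30 days after 23 June 2016 (when the breach is discovered) is 23 July 2016; 25 June 2016 is within that limit.
Step 2: the window is 18–32 days after 25 June 2016 (when the default notice is delivered), so 13 July 2016 through 27 July 2016; 15 July 2016 falls inside that range.
Step 3: the window is 10–30 days after 15 July 2016 (when the itemised statement is provided), so 25 July 2016 through 14 August 2016; done 13 August 2016 — within the window.
Step 4: the window is 21–85 days after 25 June 2016 (when the default notice is delivered), so 16 July 2016 through 18 September 2016; 17 September 2016 falls inside that range.
Step 5: 20 days after 16 October 2016 (end of the 29-day objection period, which began when the termination notice is served on 17 September 2016) is 5 November 2016; 2 November 2016 is within that limit.
Step 6: the earliest permitted date is 10 days after 2 November 2016 (when the dispute is referred to mediation), i.e. 12 November 2016; 13 November 2016 is on or after that date.
Step 7: 79 days after 13 November 2016 (when the mediation statement is delivered) is 31 January 2017; done 29 January 2017 — timely.

None — every step was satisfied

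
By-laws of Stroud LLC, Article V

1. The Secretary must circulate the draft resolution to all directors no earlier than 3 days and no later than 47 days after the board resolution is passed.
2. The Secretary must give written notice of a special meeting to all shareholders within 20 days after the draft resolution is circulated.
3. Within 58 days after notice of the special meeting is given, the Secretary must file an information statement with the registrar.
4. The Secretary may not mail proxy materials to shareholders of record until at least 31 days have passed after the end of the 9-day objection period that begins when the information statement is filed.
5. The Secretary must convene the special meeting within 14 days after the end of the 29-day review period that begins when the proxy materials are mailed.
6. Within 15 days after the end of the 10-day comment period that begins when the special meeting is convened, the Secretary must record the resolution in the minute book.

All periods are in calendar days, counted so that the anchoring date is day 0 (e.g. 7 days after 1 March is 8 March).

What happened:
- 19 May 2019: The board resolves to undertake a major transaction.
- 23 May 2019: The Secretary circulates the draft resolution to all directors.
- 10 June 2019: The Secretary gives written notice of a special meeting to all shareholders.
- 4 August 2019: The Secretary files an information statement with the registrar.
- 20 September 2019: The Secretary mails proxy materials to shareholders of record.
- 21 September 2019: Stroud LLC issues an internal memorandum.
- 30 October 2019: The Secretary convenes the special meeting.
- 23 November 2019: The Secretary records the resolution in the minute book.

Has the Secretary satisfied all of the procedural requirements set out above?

Yes

(1) the permitted window runs from 19 May 2019 + 3 = 22 May 2019 to 19 May 2019 + 47 = 5 July 2019; done 23 May 2019, which is between those dates.
(2) due by 23 May 2019 + 20 days = 12 June 2019; 10 June 2019 is within that limit.
(3) due by 10 June 2019 + 58 days = 7 August 2019; completed 4 August 2019, before the deadline.
(4) permitted from 13 August 2019 + 31 days = 13 September 2019 onward; done 20 September 2019, after the minimum wait.
(5) due by 19 October 2019 + 14 days = 2 November 2019; done 30 October 2019 — timely.
(6) due by 9 November 2019 + 15 days = 24 November 2019; completed 23 November 2019, before the deadline.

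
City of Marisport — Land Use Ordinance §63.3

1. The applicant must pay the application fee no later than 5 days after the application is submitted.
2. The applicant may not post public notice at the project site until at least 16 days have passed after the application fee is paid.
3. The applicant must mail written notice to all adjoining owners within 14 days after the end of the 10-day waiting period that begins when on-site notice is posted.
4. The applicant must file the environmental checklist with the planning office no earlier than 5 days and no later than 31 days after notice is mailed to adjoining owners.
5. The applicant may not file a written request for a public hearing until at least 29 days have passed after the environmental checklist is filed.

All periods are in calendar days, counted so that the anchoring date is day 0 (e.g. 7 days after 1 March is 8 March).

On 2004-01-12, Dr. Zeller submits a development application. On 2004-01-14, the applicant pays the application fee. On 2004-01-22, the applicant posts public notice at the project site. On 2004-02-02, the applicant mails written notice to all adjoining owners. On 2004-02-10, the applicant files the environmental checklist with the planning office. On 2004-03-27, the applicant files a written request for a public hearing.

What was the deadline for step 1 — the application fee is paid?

Step 1 runs from 2004-01-12, when the application is submitted. 5 days after 2004-01-12 is 2004-01-17.

2004-01-17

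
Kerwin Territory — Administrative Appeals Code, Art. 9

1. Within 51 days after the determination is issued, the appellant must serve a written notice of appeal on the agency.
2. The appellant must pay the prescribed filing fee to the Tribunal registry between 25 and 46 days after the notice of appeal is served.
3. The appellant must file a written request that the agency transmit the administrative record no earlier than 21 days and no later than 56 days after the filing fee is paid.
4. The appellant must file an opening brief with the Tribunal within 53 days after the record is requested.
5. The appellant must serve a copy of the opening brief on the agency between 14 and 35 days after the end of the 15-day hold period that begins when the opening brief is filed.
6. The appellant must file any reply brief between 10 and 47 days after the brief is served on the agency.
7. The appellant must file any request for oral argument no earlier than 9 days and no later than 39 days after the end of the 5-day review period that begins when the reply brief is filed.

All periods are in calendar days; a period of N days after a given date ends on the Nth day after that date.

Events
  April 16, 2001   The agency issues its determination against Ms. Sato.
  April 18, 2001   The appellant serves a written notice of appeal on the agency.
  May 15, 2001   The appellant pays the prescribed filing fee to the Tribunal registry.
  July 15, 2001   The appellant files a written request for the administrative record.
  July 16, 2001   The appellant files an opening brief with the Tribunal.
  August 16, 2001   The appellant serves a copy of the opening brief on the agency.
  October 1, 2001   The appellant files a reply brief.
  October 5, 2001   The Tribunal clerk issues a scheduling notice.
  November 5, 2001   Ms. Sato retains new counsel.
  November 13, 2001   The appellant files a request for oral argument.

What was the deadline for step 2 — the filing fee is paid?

June 3, 2001

Step 2 runs from April 18, 2001, when the notice of appeal is served. The window is 25–46 days after April 18, 2001; it closes on June 3, 2001.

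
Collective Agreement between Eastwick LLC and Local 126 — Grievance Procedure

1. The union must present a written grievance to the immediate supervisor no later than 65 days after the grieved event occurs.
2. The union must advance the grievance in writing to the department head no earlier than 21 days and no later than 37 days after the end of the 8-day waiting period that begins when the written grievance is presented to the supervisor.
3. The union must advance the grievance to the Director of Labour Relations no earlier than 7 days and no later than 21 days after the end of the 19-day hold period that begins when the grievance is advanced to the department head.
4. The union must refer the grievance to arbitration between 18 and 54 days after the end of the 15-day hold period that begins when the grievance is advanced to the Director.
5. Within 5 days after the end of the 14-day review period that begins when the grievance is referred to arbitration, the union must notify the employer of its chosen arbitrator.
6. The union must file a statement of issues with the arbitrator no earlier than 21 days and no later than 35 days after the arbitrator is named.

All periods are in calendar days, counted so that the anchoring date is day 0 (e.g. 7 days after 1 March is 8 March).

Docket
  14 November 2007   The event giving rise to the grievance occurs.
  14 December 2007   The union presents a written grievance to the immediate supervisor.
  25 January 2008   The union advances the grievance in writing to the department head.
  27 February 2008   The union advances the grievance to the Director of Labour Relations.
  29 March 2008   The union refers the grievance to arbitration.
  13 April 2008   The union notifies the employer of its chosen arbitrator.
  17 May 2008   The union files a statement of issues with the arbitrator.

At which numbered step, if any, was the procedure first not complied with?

Step 4

Step 1 — counting 65 days from 14 November 2007 (when the grieved event occurs) gives a deadline of 18 January 2008; completed 14 December 2007, before the deadline.
Step 2 — 21 and 37 days from 22 December 2007 (end of the 8-day waiting period, which began when the written grievance is presented to the supervisor on 14 December 2007) are 12 January 2008 and 28 January 2008 respectively; 25 January 2008 falls inside that range.
Step 3 — 7 and 21 days from 13 February 2008 (end of the 19-day hold period, which began when the grievance is advanced to the department head on 25 January 2008) are 20 February 2008 and 5 March 2008 respectively; done 27 February 2008, which is between those dates.
Step 4 — 18 and 54 days from 13 March 2008 (end of the 15-day hold period, which began when the grievance is advanced to the Director on 27 February 2008) are 31 March 2008 and 6 May 2008 respectively; 29 March 2008 is 2 days too early.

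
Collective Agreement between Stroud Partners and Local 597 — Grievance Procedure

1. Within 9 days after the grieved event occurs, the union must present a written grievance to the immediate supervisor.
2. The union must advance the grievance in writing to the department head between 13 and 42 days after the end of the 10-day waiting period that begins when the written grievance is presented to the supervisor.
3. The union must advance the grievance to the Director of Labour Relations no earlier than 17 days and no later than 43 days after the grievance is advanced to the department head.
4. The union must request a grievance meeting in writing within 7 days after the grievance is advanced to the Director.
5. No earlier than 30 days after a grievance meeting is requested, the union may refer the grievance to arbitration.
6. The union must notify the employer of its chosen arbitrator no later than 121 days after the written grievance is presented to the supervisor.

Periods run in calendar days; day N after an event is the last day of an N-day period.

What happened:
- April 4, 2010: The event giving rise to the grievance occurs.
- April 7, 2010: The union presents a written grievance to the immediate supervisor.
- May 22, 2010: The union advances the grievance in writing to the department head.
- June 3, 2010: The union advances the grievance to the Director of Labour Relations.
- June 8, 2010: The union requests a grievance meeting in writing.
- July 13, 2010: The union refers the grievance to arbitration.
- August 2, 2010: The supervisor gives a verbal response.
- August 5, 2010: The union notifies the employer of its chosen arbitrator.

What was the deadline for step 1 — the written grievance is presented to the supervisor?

Step 1 runs from April 4, 2010, when the grieved event occurs. 9 days after April 4, 2010 is April 13, 2010.

April 13, 2010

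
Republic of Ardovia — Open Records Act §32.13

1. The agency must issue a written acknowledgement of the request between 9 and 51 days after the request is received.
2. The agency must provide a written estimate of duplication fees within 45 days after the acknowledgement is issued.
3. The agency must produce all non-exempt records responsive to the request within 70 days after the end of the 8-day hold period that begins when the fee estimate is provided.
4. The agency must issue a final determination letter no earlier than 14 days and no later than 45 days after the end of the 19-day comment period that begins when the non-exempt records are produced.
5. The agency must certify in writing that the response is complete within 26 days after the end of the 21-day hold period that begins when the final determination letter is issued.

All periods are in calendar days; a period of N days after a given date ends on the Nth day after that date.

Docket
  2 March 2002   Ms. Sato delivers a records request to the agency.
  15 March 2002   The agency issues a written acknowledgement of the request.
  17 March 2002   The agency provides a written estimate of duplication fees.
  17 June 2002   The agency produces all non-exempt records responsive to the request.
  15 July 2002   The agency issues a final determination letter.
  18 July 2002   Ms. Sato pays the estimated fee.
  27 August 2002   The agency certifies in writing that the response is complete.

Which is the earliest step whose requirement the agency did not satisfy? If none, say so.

Step 1: the window is 9–51 days after 2 March 2002 (when the request is received), so 11 March 2002 through 22 April 2002; 15 March 2002 falls inside that range.
Step 2: 45 days after 15 March 2002 (when the acknowledgement is issued) is 29 April 2002; 17 March 2002 is within that limit.
Step 3: 70 days after 25 March 2002 (end of the 8-day hold period, which began when the fee estimate is provided on 17 March 2002) is 3 June 2002; done 17 June 2002 — 14 days late.
The analysis stops there.

Step 3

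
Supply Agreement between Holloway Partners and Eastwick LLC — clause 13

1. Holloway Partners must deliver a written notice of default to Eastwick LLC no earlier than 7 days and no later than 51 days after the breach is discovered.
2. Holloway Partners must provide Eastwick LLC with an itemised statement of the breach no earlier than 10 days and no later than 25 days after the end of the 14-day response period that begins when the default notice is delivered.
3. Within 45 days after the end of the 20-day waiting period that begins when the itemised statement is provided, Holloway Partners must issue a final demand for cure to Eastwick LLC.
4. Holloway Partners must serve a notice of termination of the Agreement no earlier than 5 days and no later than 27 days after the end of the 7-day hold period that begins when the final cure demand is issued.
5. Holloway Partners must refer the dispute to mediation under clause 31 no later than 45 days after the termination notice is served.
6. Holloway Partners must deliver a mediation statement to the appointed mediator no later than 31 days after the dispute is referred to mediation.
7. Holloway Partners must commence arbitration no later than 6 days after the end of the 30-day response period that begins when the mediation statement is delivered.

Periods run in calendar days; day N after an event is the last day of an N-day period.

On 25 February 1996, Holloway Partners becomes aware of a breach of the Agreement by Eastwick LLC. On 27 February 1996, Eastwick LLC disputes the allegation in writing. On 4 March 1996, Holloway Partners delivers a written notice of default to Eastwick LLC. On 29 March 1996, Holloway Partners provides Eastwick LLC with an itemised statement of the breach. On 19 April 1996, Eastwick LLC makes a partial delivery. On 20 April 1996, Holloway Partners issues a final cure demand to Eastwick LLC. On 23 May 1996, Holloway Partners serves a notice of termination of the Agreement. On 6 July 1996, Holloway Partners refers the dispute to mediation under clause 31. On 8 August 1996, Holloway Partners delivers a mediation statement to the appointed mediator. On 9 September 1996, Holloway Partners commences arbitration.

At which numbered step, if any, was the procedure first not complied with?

Step 1 — 7 and 51 days from 25 February 1996 (when the breach is discovered) are 3 March 1996 and 16 April 1996 respectively; 4 March 1996 falls inside that range.
Step 2 — 10 and 25 days from 18 March 1996 (end of the 14-day response period, which began when the default notice is delivered on 4 March 1996) are 28 March 1996 and 12 April 1996 respectively; done 29 March 1996, which is between those dates.
Step 3 — counting 45 days from 18 April 1996 (end of the 20-day waiting period, which began when the itemised statement is provided on 29 March 1996) gives a deadline of 2 June 1996; done 20 April 1996 — timely.
Step 4 — 5 and 27 days from 27 April 1996 (end of the 7-day hold period, which began when the final cure demand is issued on 20 April 1996) are 2 May 1996 and 24 May 1996 respectively; 23 May 1996 falls inside that range.
Step 5 — counting 45 days from 23 May 1996 (when the termination notice is served) gives a deadline of 7 July 1996; 6 July 1996 is within that limit.
Step 6 — counting 31 days from 6 July 1996 (when the dispute is referred to mediation) gives a deadline of 6 August 1996; not done until 8 August 1996, 2 days after the deadline.
The analysis stops there.

Step 6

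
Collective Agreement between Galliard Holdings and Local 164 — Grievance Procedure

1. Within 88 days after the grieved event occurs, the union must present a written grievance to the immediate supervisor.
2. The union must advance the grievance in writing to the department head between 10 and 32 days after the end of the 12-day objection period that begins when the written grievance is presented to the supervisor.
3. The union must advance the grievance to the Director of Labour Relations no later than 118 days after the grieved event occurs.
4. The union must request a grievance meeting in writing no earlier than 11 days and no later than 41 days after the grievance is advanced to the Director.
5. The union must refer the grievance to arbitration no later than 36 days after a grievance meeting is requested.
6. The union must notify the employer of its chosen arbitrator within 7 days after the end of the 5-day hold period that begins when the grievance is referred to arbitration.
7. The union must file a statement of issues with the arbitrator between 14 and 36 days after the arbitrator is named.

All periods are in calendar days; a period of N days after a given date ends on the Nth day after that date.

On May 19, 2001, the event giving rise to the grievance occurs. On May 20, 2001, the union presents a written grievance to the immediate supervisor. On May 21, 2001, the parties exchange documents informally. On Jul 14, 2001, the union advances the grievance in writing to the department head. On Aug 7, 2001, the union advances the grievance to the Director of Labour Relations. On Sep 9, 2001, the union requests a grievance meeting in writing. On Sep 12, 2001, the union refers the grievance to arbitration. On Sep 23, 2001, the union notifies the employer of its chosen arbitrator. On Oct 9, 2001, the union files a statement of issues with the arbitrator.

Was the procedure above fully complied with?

Step 1: 88 days after May 19, 2001 (when the grieved event occurs) is Aug 15, 2001; May 20, 2001 is within that limit.
Step 2: the window is 10–32 days after Jun 1, 2001 (end of the 12-day objection period, which began when the written grievance is presented to the supervisor on May 20, 2001), so Jun 11, 2001 through Jul 3, 2001; Jul 14, 2001 is 11 days past the end of the window.

No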